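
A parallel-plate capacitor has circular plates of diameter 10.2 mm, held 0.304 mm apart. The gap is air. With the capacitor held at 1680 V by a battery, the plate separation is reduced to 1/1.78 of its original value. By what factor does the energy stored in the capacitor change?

1.78

Battery connected ⇒ V is held fixed.
C₂ = 1.78 C₁ and U = ½CV², so U₂/U₁ = C₂/C₁ = 1.78.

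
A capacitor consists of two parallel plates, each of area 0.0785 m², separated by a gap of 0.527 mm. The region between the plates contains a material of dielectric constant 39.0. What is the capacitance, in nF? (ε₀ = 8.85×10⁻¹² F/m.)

C = κε₀A/d = 39.0 × 8.85×10⁻¹² × 7.85×10⁻² / 5.27×10⁻⁴ = 5.14×10⁻⁸ F.

51.4 nF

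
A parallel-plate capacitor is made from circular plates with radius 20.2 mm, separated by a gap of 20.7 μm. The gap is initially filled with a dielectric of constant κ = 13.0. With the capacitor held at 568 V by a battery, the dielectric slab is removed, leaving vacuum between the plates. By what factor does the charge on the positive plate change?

Q₂/Q₁ ≈ 0.0769

Battery connected ⇒ V is held fixed.
C₂ = 0.0769 C₁ and Q = CV, so Q₂/Q₁ = C₂/C₁ = 0.0769.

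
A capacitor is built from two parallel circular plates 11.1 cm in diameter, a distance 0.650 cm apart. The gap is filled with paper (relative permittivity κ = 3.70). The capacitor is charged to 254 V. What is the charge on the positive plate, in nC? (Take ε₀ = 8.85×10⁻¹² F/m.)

A = π(11.1/2 cm)² = 9.68×10⁻³ m².
C = κε₀A/d = 3.70 × 8.85×10⁻¹² × 9.68×10⁻³ / 6.50×10⁻³ = 4.87×10⁻¹¹ F.
Q = CV = 4.87×10⁻¹¹ × 254 = 1.24×10⁻⁸ C.

12.4 nC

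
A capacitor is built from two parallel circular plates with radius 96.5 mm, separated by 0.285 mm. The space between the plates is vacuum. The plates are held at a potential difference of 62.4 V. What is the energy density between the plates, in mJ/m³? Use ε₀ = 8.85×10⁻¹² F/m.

E = V/d = 62.4 / 2.85×10⁻⁴ = 2.19×10⁵ V/m.
u = ½ε₀E² = ½ × 8.85×10⁻¹² × (2.19×10⁵)² = 0.212 J/m³.

212 mJ/m³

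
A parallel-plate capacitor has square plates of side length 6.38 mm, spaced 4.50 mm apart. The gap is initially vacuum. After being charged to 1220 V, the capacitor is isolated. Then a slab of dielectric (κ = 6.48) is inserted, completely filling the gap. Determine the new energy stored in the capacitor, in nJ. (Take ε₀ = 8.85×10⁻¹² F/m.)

U ≈ 9.19 nJ

A = (6.38 mm)² = 4.07×10⁻⁵ m².
Initially C₁ = ε₀A/d = 8.85×10⁻¹² × 4.07×10⁻⁵ / 4.50×10⁻³ = 8.01×10⁻¹⁴ F.
U₁ = 5.96×10⁻⁸ J.
Isolated ⇒ Q is held fixed. C₂ = 6.48 C₁ and U = Q²/(2C), so U₂/U₁ = C₁/C₂ = 0.154.
U₂ = 0.154 × 5.96×10⁻⁸ = 9.19×10⁻⁹ J.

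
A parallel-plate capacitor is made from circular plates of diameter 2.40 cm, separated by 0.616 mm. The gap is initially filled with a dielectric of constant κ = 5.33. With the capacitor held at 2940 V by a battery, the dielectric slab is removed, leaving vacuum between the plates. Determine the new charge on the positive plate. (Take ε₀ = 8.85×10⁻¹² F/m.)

19.1 nC

A = π(2.40/2 cm)² = 4.52×10⁻⁴ m².
Initially C₁ = κε₀A/d = 5.33 × 8.85×10⁻¹² × 4.52×10⁻⁴ / 6.16×10⁻⁴ = 3.46×10⁻¹¹ F.
Q₁ = 1.02×10⁻⁷ C.
Battery connected ⇒ V is held fixed. C₂ = 0.188 C₁ and Q = CV, so Q₂/Q₁ = C₂/C₁ = 0.188.
Q₂ = 0.188 × 1.02×10⁻⁷ = 1.91×10⁻⁸ C.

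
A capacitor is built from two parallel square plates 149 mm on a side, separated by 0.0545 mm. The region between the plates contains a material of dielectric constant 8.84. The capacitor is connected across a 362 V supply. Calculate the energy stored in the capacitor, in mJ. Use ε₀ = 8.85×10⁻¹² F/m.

A = (149 mm)² = 2.22×10⁻² m².
C = κε₀A/d = 8.84 × 8.85×10⁻¹² × 2.22×10⁻² / 5.45×10⁻⁵ = 3.19×10⁻⁸ F.
U = ½CV² = ½ × 3.19×10⁻⁸ × (362)² = 2.09×10⁻³ J.

U ≈ 2.09 mJ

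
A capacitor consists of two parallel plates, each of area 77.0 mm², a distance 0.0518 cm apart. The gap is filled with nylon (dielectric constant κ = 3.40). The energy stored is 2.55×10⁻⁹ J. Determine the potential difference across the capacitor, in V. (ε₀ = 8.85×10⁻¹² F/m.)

A = 77.0 mm² = 7.70×10⁻⁵ m².
C = κε₀A/d = 3.40 × 8.85×10⁻¹² × 7.70×10⁻⁵ / 5.18×10⁻⁴ = 4.47×10⁻¹² F.
V = √(2U/C) = √(2 × 2.55×10⁻⁹ / 4.47×10⁻¹²) = 33.8 V.

33.8 V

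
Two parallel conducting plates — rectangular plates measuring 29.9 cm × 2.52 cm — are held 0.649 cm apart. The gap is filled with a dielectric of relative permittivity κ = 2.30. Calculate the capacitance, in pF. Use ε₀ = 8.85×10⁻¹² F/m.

A = 29.9 × 2.52 cm² = 7.53×10⁻³ m².
C = κε₀A/d = 2.30 × 8.85×10⁻¹² × 7.53×10⁻³ / 6.49×10⁻³ = 2.36×10⁻¹¹ F.

23.6 pF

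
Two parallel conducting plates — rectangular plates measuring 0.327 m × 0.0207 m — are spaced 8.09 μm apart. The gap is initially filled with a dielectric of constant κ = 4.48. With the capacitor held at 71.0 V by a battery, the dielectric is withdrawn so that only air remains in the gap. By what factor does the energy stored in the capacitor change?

U₂/U₁ ≈ 0.223

Battery connected ⇒ V is held fixed.
C₂ = 0.223 C₁ and U = ½CV², so U₂/U₁ = C₂/C₁ = 0.223.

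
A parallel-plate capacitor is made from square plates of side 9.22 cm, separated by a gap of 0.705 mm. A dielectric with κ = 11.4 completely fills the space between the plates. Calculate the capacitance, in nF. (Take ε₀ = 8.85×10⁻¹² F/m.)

A = (9.22 cm)² = 8.50×10⁻³ m².
C = κε₀A/d = 11.4 × 8.85×10⁻¹² × 8.50×10⁻³ / 7.05×10⁻⁴ = 1.22×10⁻⁹ F.

1.22 nF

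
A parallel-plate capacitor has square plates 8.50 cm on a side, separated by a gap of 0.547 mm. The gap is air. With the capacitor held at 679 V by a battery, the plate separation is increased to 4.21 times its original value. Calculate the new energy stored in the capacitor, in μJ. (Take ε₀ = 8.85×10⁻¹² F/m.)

A = (8.50 cm)² = 7.23×10⁻³ m².
Initially C₁ = ε₀A/d = 8.85×10⁻¹² × 7.23×10⁻³ / 5.47×10⁻⁴ = 1.17×10⁻¹⁰ F.
U₁ = 2.69×10⁻⁵ J.
Battery connected ⇒ V is held fixed. C₂ = 0.238 C₁ and U = ½CV², so U₂/U₁ = C₂/C₁ = 0.238.
U₂ = 0.238 × 2.69×10⁻⁵ = 6.40×10⁻⁶ J.

6.40 μJ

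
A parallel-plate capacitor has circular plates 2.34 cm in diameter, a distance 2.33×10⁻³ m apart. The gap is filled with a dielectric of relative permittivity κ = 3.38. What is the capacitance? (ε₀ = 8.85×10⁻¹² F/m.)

C ≈ 5.52 pF

A = π(2.34/2 cm)² = 4.30×10⁻⁴ m².
C = κε₀A/d = 3.38 × 8.85×10⁻¹² × 4.30×10⁻⁴ / 2.33×10⁻³ = 5.52×10⁻¹² F.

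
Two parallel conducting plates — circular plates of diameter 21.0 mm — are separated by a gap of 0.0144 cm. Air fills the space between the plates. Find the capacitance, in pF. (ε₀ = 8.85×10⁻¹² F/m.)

C ≈ 21.3 pF

A = π(21.0/2 mm)² = 3.46×10⁻⁴ m².
C = ε₀A/d = 8.85×10⁻¹² × 3.46×10⁻⁴ / 1.44×10⁻⁴ = 2.13×10⁻¹¹ F.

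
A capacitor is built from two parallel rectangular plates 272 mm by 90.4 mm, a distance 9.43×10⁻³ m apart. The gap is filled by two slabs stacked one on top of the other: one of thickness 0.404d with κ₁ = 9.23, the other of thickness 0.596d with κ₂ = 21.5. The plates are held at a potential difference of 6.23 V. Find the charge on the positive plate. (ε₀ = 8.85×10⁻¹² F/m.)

A = 272 × 90.4 mm² = 2.46×10⁻² m².
Stacked slabs ⇒ two capacitors in series, each with the full plate area.
C₁ = κ₁ε₀A/d₁ = 9.23 × 8.85×10⁻¹² × 2.46×10⁻² / 3.81×10⁻³ = 5.27×10⁻¹⁰ F.
C₂ = κ₂ε₀A/d₂ = 21.5 × 8.85×10⁻¹² × 2.46×10⁻² / 5.62×10⁻³ = 8.32×10⁻¹⁰ F.
C = (1/C₁ + 1/C₂)⁻¹ = 3.23×10⁻¹⁰ F.
Q = CV = 3.23×10⁻¹⁰ × 6.23 = 2.01×10⁻⁹ C.

Q ≈ 2.01 nC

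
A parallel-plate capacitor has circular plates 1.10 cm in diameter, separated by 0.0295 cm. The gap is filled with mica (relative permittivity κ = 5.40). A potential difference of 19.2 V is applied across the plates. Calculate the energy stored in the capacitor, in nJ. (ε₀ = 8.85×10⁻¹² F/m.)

A = π(1.10/2 cm)² = 9.50×10⁻⁵ m².
C = κε₀A/d = 5.40 × 8.85×10⁻¹² × 9.50×10⁻⁵ / 2.95×10⁻⁴ = 1.54×10⁻¹¹ F.
U = ½CV² = ½ × 1.54×10⁻¹¹ × (19.2)² = 2.84×10⁻⁹ J.

2.84 nJ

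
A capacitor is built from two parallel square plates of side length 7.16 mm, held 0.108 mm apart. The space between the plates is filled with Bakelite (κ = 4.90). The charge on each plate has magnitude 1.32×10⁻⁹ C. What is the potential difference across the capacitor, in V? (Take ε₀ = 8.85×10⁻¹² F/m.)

A = (7.16 mm)² = 5.13×10⁻⁵ m².
C = κε₀A/d = 4.90 × 8.85×10⁻¹² × 5.13×10⁻⁵ / 1.08×10⁻⁴ = 2.06×10⁻¹¹ F.
V = Q/C = 1.32×10⁻⁹ / 2.06×10⁻¹¹ = 64.1 V.

64.1 V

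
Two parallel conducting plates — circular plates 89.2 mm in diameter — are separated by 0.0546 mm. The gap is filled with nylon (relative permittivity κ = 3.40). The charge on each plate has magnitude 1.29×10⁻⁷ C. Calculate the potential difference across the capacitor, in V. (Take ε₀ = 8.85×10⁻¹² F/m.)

37.5 V

A = π(89.2/2 mm)² = 6.25×10⁻³ m².
C = κε₀A/d = 3.40 × 8.85×10⁻¹² × 6.25×10⁻³ / 5.46×10⁻⁵ = 3.44×10⁻⁹ F.
V = Q/C = 1.29×10⁻⁷ / 3.44×10⁻⁹ = 37.5 V.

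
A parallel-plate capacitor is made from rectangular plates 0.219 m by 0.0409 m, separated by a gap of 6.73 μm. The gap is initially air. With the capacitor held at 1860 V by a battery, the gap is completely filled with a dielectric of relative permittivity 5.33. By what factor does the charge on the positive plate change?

Q₂/Q₁ ≈ 5.33

Battery connected ⇒ V is held fixed.
C₂ = 5.33 C₁ and Q = CV, so Q₂/Q₁ = C₂/C₁ = 5.33.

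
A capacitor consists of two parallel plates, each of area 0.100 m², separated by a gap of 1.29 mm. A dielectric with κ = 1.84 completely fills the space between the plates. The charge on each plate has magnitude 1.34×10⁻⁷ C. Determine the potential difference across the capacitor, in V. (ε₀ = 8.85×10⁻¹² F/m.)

V ≈ 106 V

C = κε₀A/d = 1.84 × 8.85×10⁻¹² × 0.100 / 1.29×10⁻³ = 1.26×10⁻⁹ F.
V = Q/C = 1.34×10⁻⁷ / 1.26×10⁻⁹ = 1.06×10² V.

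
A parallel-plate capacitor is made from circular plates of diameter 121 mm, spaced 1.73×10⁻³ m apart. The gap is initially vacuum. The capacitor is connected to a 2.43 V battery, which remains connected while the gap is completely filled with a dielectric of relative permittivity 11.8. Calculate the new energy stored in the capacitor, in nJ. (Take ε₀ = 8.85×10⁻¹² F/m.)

A = π(121/2 mm)² = 1.15×10⁻² m².
Initially C₁ = ε₀A/d = 8.85×10⁻¹² × 1.15×10⁻² / 1.73×10⁻³ = 5.88×10⁻¹¹ F.
U₁ = 1.74×10⁻¹⁰ J.
Battery connected ⇒ V is held fixed. C₂ = 11.8 C₁ and U = ½CV², so U₂/U₁ = C₂/C₁ = 11.8.
U₂ = 11.8 × 1.74×10⁻¹⁰ = 2.05×10⁻⁹ J.

2.05 nJ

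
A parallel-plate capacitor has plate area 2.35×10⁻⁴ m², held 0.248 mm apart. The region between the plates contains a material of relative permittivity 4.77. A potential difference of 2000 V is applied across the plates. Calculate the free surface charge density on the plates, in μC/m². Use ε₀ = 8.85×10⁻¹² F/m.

C = κε₀A/d = 4.77 × 8.85×10⁻¹² × 2.35×10⁻⁴ / 2.48×10⁻⁴ = 4.00×10⁻¹¹ F.
σ = Q/A = CV/A = 4.00×10⁻¹¹ × 2000 / 2.35×10⁻⁴ = 3.40×10⁻⁴ C/m².

σ ≈ 340 μC/m²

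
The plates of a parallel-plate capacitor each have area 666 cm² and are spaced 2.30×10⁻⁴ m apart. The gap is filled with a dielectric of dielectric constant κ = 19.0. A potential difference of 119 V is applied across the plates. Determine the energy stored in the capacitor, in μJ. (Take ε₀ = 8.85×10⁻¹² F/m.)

A = 666 cm² = 6.66×10⁻² m².
C = κε₀A/d = 19.0 × 8.85×10⁻¹² × 6.66×10⁻² / 2.30×10⁻⁴ = 4.87×10⁻⁸ F.
U = ½CV² = ½ × 4.87×10⁻⁸ × (119)² = 3.45×10⁻⁴ J.

345 μJ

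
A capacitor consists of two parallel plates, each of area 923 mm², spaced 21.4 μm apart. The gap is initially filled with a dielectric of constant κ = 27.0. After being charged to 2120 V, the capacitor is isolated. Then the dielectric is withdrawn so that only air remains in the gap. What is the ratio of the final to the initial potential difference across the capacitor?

Isolated ⇒ Q is held fixed.
C₂ = 0.0370 C₁ and V = Q/C, so V₂/V₁ = C₁/C₂ = 27.0.

V₂/V₁ ≈ 27.0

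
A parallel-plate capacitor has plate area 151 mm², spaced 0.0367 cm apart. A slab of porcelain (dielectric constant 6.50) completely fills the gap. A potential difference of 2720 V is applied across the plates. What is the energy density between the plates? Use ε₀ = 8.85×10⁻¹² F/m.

u ≈ 1580 J/m³

E = V/d = 2720 / 3.67×10⁻⁴ = 7.41×10⁶ V/m.
u = ½κε₀E² = ½ × 6.50 × 8.85×10⁻¹² × (7.41×10⁶)² = 1.58×10³ J/m³.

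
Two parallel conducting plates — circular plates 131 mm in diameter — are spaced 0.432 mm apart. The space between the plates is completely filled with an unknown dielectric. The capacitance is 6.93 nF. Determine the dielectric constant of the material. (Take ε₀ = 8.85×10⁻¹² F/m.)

25.1

A = π(131/2 mm)² = 1.35×10⁻² m².
κ = Cd/(ε₀A) = 6.93×10⁻⁹ × 4.32×10⁻⁴ / (8.85×10⁻¹² × 1.35×10⁻²) = 25.1.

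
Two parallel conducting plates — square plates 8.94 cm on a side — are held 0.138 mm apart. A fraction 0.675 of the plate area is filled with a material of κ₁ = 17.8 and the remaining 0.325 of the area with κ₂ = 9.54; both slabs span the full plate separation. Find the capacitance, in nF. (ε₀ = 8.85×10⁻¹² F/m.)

A = (8.94 cm)² = 7.99×10⁻³ m².
Side-by-side slabs ⇒ two capacitors in parallel, each spanning the full gap.
C₁ = κ₁ε₀A₁/d = 17.8 × 8.85×10⁻¹² × 5.39×10⁻³ / 1.38×10⁻⁴ = 6.16×10⁻⁹ F.
C₂ = κ₂ε₀A₂/d = 9.54 × 8.85×10⁻¹² × 2.60×10⁻³ / 1.38×10⁻⁴ = 1.59×10⁻⁹ F.
C = C₁ + C₂ = 7.75×10⁻⁹ F.

C ≈ 7.75 nF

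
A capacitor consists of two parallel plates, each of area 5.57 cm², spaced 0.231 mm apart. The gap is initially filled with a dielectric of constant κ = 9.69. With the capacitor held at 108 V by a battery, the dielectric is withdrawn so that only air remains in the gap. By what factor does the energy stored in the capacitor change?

U₂/U₁ ≈ 0.103

Battery connected ⇒ V is held fixed.
C₂ = 0.103 C₁ and U = ½CV², so U₂/U₁ = C₂/C₁ = 0.103.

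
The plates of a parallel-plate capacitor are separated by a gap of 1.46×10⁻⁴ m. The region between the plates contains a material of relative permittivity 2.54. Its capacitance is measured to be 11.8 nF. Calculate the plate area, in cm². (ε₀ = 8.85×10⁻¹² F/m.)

A = Cd/(κε₀) = 1.18×10⁻⁸ × 1.46×10⁻⁴ / (2.54 × 8.85×10⁻¹²) = 7.66×10⁻² m².

A ≈ 766 cm²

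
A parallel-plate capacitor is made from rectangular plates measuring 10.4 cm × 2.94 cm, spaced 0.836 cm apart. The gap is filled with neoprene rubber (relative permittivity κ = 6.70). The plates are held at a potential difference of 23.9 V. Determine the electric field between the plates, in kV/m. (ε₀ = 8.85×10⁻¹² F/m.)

E ≈ 2.86 kV/m

E = V/d = 23.9 / 8.36×10⁻³ = 2.86×10³ V/m.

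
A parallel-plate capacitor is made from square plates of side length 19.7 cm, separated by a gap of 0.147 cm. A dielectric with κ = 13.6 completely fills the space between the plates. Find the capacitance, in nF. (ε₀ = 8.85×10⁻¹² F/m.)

3.18 nF

A = (19.7 cm)² = 3.88×10⁻² m².
C = κε₀A/d = 13.6 × 8.85×10⁻¹² × 3.88×10⁻² / 1.47×10⁻³ = 3.18×10⁻⁹ F.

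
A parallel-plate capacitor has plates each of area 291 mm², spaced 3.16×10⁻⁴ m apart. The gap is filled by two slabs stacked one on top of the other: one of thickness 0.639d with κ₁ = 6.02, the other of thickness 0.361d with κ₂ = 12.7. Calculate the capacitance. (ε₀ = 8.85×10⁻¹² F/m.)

C ≈ 60.6 pF

A = 291 mm² = 2.91×10⁻⁴ m².
Stacked slabs ⇒ two capacitors in series, each with the full plate area.
C₁ = κ₁ε₀A/d₁ = 6.02 × 8.85×10⁻¹² × 2.91×10⁻⁴ / 2.02×10⁻⁴ = 7.68×10⁻¹¹ F.
C₂ = κ₂ε₀A/d₂ = 12.7 × 8.85×10⁻¹² × 2.91×10⁻⁴ / 1.14×10⁻⁴ = 2.87×10⁻¹⁰ F.
C = (1/C₁ + 1/C₂)⁻¹ = 6.06×10⁻¹¹ F.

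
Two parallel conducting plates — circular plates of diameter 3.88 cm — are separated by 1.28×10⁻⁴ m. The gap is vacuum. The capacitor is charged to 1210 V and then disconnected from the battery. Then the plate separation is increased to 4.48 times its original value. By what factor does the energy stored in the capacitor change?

U₂/U₁ ≈ 4.48

Isolated ⇒ Q is held fixed.
C₂ = 0.223 C₁ and U = Q²/(2C), so U₂/U₁ = C₁/C₂ = 4.48.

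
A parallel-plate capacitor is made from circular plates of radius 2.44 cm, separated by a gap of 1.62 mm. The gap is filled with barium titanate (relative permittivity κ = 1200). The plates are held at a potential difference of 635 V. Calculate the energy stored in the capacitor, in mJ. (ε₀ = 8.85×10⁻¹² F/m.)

A = π(2.44 cm)² = 1.87×10⁻³ m².
C = κε₀A/d = 1200 × 8.85×10⁻¹² × 1.87×10⁻³ / 1.62×10⁻³ = 1.23×10⁻⁸ F.
U = ½CV² = ½ × 1.23×10⁻⁸ × (635)² = 2.47×10⁻³ J.

2.47 mJ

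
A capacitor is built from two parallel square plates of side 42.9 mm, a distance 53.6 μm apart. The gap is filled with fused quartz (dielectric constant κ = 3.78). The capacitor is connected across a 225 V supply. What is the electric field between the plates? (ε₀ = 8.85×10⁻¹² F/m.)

E = V/d = 225 / 5.36×10⁻⁵ = 4.20×10⁶ V/m.

4.20 MV/m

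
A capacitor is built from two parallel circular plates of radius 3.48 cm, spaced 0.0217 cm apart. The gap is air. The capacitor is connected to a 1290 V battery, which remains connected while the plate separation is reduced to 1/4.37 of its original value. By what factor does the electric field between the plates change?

Battery connected ⇒ V is held fixed.
E = V/d, so E₂/E₁ = d₁/d₂ = 4.37.

E₂/E₁ ≈ 4.37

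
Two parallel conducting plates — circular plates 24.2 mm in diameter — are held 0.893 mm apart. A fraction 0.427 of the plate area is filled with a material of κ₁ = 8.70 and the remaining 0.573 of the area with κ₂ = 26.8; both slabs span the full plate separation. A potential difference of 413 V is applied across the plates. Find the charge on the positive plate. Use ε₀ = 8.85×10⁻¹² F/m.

35.9 nC

A = π(24.2/2 mm)² = 4.60×10⁻⁴ m².
Side-by-side slabs ⇒ two capacitors in parallel, each spanning the full gap.
C₁ = κ₁ε₀A₁/d = 8.70 × 8.85×10⁻¹² × 1.96×10⁻⁴ / 8.93×10⁻⁴ = 1.69×10⁻¹¹ F.
C₂ = κ₂ε₀A₂/d = 26.8 × 8.85×10⁻¹² × 2.64×10⁻⁴ / 8.93×10⁻⁴ = 7.00×10⁻¹¹ F.
C = C₁ + C₂ = 8.69×10⁻¹¹ F.
Q = CV = 8.69×10⁻¹¹ × 413 = 3.59×10⁻⁸ C.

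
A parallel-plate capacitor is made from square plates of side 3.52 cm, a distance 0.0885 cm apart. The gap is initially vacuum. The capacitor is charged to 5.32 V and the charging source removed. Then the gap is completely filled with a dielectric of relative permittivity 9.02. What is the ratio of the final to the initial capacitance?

C₂/C₁ ≈ 9.02

C = κε₀A/d scales with κ, so C₂/C₁ = κ = 9.02.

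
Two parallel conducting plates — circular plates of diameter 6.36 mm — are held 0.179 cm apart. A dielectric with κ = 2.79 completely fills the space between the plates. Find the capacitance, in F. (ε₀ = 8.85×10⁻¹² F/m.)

C ≈ 4.38×10⁻¹³ F

A = π(6.36/2 mm)² = 3.18×10⁻⁵ m².
C = κε₀A/d = 2.79 × 8.85×10⁻¹² × 3.18×10⁻⁵ / 1.79×10⁻³ = 4.38×10⁻¹³ F.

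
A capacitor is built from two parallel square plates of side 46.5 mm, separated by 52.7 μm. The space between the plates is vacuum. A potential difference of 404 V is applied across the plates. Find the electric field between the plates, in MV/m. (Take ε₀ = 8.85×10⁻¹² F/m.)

E = V/d = 404 / 5.27×10⁻⁵ = 7.67×10⁶ V/m.

E ≈ 7.67 MV/m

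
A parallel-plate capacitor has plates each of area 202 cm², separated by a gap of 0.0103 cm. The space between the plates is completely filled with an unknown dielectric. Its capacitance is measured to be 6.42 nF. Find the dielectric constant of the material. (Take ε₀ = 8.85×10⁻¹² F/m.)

3.70

A = 202 cm² = 2.02×10⁻² m².
κ = Cd/(ε₀A) = 6.42×10⁻⁹ × 1.03×10⁻⁴ / (8.85×10⁻¹² × 2.02×10⁻²) = 3.70.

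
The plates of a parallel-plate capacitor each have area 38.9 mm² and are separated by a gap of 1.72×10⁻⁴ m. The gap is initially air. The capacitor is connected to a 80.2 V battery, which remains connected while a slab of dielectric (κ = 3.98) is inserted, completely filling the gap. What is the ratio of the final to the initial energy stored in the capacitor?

3.98

Battery connected ⇒ V is held fixed.
C₂ = 3.98 C₁ and U = ½CV², so U₂/U₁ = C₂/C₁ = 3.98.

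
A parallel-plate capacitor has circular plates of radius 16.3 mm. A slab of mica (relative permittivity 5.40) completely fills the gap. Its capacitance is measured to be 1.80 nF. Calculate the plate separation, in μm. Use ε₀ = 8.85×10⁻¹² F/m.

A = π(16.3 mm)² = 8.35×10⁻⁴ m².
d = κε₀A/C = 5.40 × 8.85×10⁻¹² × 8.35×10⁻⁴ / 1.80×10⁻⁹ = 2.22×10⁻⁵ m.

22.2 μm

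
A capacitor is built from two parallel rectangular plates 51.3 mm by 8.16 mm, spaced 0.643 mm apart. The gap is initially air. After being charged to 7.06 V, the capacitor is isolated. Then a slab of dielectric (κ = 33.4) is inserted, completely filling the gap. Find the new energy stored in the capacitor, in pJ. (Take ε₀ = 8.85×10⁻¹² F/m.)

U ≈ 4.30 pJ

A = 51.3 × 8.16 mm² = 4.19×10⁻⁴ m².
Initially C₁ = ε₀A/d = 8.85×10⁻¹² × 4.19×10⁻⁴ / 6.43×10⁻⁴ = 5.76×10⁻¹² F.
U₁ = 1.44×10⁻¹⁰ J.
Isolated ⇒ Q is held fixed. C₂ = 33.4 C₁ and U = Q²/(2C), so U₂/U₁ = C₁/C₂ = 0.0299.
U₂ = 0.0299 × 1.44×10⁻¹⁰ = 4.30×10⁻¹² J.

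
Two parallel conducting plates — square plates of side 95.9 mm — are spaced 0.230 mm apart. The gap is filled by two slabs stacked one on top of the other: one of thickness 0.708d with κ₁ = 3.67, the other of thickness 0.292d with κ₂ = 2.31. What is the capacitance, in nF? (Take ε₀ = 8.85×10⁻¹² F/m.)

A = (95.9 mm)² = 9.20×10⁻³ m².
Stacked slabs ⇒ two capacitors in series, each with the full plate area.
C₁ = κ₁ε₀A/d₁ = 3.67 × 8.85×10⁻¹² × 9.20×10⁻³ / 1.63×10⁻⁴ = 1.83×10⁻⁹ F.
C₂ = κ₂ε₀A/d₂ = 2.31 × 8.85×10⁻¹² × 9.20×10⁻³ / 6.72×10⁻⁵ = 2.80×10⁻⁹ F.
C = (1/C₁ + 1/C₂)⁻¹ = 1.11×10⁻⁹ F.

C ≈ 1.11 nF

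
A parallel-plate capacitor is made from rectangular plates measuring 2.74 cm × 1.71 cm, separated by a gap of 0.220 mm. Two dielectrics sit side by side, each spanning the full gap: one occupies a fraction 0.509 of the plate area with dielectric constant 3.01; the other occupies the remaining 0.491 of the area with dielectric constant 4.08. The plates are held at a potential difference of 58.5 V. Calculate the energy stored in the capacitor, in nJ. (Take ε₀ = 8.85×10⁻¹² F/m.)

A = 2.74 × 1.71 cm² = 4.69×10⁻⁴ m².
Side-by-side slabs ⇒ two capacitors in parallel, each spanning the full gap.
C₁ = κ₁ε₀A₁/d = 3.01 × 8.85×10⁻¹² × 2.38×10⁻⁴ / 2.20×10⁻⁴ = 2.89×10⁻¹¹ F.
C₂ = κ₂ε₀A₂/d = 4.08 × 8.85×10⁻¹² × 2.30×10⁻⁴ / 2.20×10⁻⁴ = 3.78×10⁻¹¹ F.
C = C₁ + C₂ = 6.66×10⁻¹¹ F.
U = ½CV² = ½ × 6.66×10⁻¹¹ × (58.5)² = 1.14×10⁻⁷ J.

U ≈ 114 nJ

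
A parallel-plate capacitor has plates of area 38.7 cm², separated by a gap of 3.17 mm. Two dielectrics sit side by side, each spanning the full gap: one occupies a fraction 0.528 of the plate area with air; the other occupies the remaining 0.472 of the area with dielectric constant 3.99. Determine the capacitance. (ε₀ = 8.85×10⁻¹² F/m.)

A = 38.7 cm² = 3.87×10⁻³ m².
Side-by-side slabs ⇒ two capacitors in parallel, each spanning the full gap.
C₁ = κ₁ε₀A₁/d = 1.00 × 8.85×10⁻¹² × 2.04×10⁻³ / 3.17×10⁻³ = 5.70×10⁻¹² F.
C₂ = κ₂ε₀A₂/d = 3.99 × 8.85×10⁻¹² × 1.83×10⁻³ / 3.17×10⁻³ = 2.03×10⁻¹¹ F.
C = C₁ + C₂ = 2.61×10⁻¹¹ F.

C ≈ 26.1 pF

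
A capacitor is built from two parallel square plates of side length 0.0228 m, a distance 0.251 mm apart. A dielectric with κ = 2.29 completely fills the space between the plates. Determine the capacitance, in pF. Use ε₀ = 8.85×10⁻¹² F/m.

A = (0.0228 m)² = 5.20×10⁻⁴ m².
C = κε₀A/d = 2.29 × 8.85×10⁻¹² × 5.20×10⁻⁴ / 2.51×10⁻⁴ = 4.20×10⁻¹¹ F.

42.0 pF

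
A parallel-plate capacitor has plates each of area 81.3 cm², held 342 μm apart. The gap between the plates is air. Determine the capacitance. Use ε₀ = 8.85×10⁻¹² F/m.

A = 81.3 cm² = 8.13×10⁻³ m².
C = ε₀A/d = 8.85×10⁻¹² × 8.13×10⁻³ / 3.42×10⁻⁴ = 2.10×10⁻¹⁰ F.

C ≈ 210 pF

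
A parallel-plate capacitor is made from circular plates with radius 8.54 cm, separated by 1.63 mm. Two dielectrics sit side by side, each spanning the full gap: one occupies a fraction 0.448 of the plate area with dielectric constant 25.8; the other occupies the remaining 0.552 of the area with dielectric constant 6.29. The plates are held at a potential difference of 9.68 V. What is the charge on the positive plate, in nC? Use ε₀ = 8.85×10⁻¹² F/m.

A = π(8.54 cm)² = 2.29×10⁻² m².
Side-by-side slabs ⇒ two capacitors in parallel, each spanning the full gap.
C₁ = κ₁ε₀A₁/d = 25.8 × 8.85×10⁻¹² × 1.03×10⁻² / 1.63×10⁻³ = 1.44×10⁻⁹ F.
C₂ = κ₂ε₀A₂/d = 6.29 × 8.85×10⁻¹² × 1.26×10⁻² / 1.63×10⁻³ = 4.32×10⁻¹⁰ F.
C = C₁ + C₂ = 1.87×10⁻⁹ F.
Q = CV = 1.87×10⁻⁹ × 9.68 = 1.81×10⁻⁸ C.

18.1 nC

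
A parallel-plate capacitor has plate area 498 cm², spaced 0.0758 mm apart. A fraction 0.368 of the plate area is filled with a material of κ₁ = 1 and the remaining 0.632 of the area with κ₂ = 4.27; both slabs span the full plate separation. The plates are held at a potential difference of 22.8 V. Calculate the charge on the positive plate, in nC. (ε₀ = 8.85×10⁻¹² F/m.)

407 nC

A = 498 cm² = 4.98×10⁻² m².
Side-by-side slabs ⇒ two capacitors in parallel, each spanning the full gap.
C₁ = κ₁ε₀A₁/d = 1.00 × 8.85×10⁻¹² × 1.83×10⁻² / 7.58×10⁻⁵ = 2.14×10⁻⁹ F.
C₂ = κ₂ε₀A₂/d = 4.27 × 8.85×10⁻¹² × 3.15×10⁻² / 7.58×10⁻⁵ = 1.57×10⁻⁸ F.
C = C₁ + C₂ = 1.78×10⁻⁸ F.
Q = CV = 1.78×10⁻⁸ × 22.8 = 4.07×10⁻⁷ C.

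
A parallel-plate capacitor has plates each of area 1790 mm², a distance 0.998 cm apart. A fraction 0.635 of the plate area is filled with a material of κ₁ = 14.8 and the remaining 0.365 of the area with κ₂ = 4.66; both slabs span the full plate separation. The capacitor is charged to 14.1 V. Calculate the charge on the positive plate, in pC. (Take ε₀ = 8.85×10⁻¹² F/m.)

Q ≈ 248 pC

A = 1790 mm² = 1.79×10⁻³ m².
Side-by-side slabs ⇒ two capacitors in parallel, each spanning the full gap.
C₁ = κ₁ε₀A₁/d = 14.8 × 8.85×10⁻¹² × 1.14×10⁻³ / 9.98×10⁻³ = 1.49×10⁻¹¹ F.
C₂ = κ₂ε₀A₂/d = 4.66 × 8.85×10⁻¹² × 6.53×10⁻⁴ / 9.98×10⁻³ = 2.70×10⁻¹² F.
C = C₁ + C₂ = 1.76×10⁻¹¹ F.
Q = CV = 1.76×10⁻¹¹ × 14.1 = 2.48×10⁻¹⁰ C.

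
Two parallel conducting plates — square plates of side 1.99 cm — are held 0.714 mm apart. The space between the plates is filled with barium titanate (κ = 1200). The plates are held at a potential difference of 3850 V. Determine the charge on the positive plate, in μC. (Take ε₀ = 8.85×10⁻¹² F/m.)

Q ≈ 22.7 μC

A = (1.99 cm)² = 3.96×10⁻⁴ m².
C = κε₀A/d = 1200 × 8.85×10⁻¹² × 3.96×10⁻⁴ / 7.14×10⁻⁴ = 5.89×10⁻⁹ F.
Q = CV = 5.89×10⁻⁹ × 3850 = 2.27×10⁻⁵ C.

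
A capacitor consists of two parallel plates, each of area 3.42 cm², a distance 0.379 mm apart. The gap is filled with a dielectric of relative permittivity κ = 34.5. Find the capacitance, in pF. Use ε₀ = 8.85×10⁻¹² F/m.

C ≈ 276 pF

A = 3.42 cm² = 3.42×10⁻⁴ m².
C = κε₀A/d = 34.5 × 8.85×10⁻¹² × 3.42×10⁻⁴ / 3.79×10⁻⁴ = 2.76×10⁻¹⁰ F.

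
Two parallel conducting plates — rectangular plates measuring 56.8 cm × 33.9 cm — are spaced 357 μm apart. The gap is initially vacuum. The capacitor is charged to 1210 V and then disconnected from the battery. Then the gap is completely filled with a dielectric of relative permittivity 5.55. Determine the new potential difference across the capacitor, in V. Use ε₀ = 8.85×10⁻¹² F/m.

218 V

A = 56.8 × 33.9 cm² = 0.193 m².
Initially C₁ = ε₀A/d = 8.85×10⁻¹² × 0.193 / 3.57×10⁻⁴ = 4.77×10⁻⁹ F.
V₁ = 1.21×10³ V.
Isolated ⇒ Q is held fixed. C₂ = 5.55 C₁ and V = Q/C, so V₂/V₁ = C₁/C₂ = 0.180.
V₂ = 0.180 × 1.21×10³ = 2.18×10² V.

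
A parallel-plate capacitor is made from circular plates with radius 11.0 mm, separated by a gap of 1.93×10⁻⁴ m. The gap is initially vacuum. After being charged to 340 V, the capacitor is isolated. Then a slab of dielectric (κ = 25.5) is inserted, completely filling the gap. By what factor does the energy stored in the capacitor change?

0.0392

Isolated ⇒ Q is held fixed.
C₂ = 25.5 C₁ and U = Q²/(2C), so U₂/U₁ = C₁/C₂ = 0.0392.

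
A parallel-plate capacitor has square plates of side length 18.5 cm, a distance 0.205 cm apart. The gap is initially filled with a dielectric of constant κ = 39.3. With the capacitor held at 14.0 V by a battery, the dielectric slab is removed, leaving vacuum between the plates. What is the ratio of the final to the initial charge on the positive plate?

Battery connected ⇒ V is held fixed.
C₂ = 0.0254 C₁ and Q = CV, so Q₂/Q₁ = C₂/C₁ = 0.0254.

Q₂/Q₁ ≈ 0.0254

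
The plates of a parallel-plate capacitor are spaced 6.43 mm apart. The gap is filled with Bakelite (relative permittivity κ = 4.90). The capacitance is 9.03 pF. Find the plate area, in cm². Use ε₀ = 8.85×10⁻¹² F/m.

A = Cd/(κε₀) = 9.03×10⁻¹² × 6.43×10⁻³ / (4.90 × 8.85×10⁻¹²) = 1.34×10⁻³ m².

A ≈ 13.4 cm²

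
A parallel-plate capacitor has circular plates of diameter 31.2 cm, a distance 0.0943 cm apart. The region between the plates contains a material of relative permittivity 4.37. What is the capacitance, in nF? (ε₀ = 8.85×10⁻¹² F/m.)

3.14 nF

A = π(31.2/2 cm)² = 7.65×10⁻² m².
C = κε₀A/d = 4.37 × 8.85×10⁻¹² × 7.65×10⁻² / 9.43×10⁻⁴ = 3.14×10⁻⁹ F.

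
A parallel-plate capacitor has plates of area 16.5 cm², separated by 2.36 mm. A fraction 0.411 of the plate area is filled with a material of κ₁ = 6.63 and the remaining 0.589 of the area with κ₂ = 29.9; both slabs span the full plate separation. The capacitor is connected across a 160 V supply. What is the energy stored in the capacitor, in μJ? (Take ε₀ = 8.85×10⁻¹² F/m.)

A = 16.5 cm² = 1.65×10⁻³ m².
Side-by-side slabs ⇒ two capacitors in parallel, each spanning the full gap.
C₁ = κ₁ε₀A₁/d = 6.63 × 8.85×10⁻¹² × 6.78×10⁻⁴ / 2.36×10⁻³ = 1.69×10⁻¹¹ F.
C₂ = κ₂ε₀A₂/d = 29.9 × 8.85×10⁻¹² × 9.72×10⁻⁴ / 2.36×10⁻³ = 1.09×10⁻¹⁰ F.
C = C₁ + C₂ = 1.26×10⁻¹⁰ F.
U = ½CV² = ½ × 1.26×10⁻¹⁰ × (160)² = 1.61×10⁻⁶ J.

U ≈ 1.61 μJ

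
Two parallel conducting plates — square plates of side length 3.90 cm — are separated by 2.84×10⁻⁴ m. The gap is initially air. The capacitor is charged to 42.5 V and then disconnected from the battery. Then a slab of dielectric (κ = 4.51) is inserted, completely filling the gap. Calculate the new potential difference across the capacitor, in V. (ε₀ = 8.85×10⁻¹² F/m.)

A = (3.90 cm)² = 1.52×10⁻³ m².
Initially C₁ = ε₀A/d = 8.85×10⁻¹² × 1.52×10⁻³ / 2.84×10⁻⁴ = 4.74×10⁻¹¹ F.
V₁ = 42.5 V.
Isolated ⇒ Q is held fixed. C₂ = 4.51 C₁ and V = Q/C, so V₂/V₁ = C₁/C₂ = 0.222.
V₂ = 0.222 × 42.5 = 9.42 V.

V ≈ 9.42 V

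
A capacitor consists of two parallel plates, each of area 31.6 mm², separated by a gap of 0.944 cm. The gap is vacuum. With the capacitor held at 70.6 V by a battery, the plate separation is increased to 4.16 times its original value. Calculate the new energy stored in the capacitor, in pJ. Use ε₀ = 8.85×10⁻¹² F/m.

U ≈ 17.7 pJ

A = 31.6 mm² = 3.16×10⁻⁵ m².
Initially C₁ = ε₀A/d = 8.85×10⁻¹² × 3.16×10⁻⁵ / 9.44×10⁻³ = 2.96×10⁻¹⁴ F.
U₁ = 7.38×10⁻¹¹ J.
Battery connected ⇒ V is held fixed. C₂ = 0.240 C₁ and U = ½CV², so U₂/U₁ = C₂/C₁ = 0.240.
U₂ = 0.240 × 7.38×10⁻¹¹ = 1.77×10⁻¹¹ J.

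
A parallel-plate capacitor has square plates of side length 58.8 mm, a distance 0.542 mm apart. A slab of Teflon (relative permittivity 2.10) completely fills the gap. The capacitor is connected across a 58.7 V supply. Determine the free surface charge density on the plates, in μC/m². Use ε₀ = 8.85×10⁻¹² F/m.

A = (58.8 mm)² = 3.46×10⁻³ m².
C = κε₀A/d = 2.10 × 8.85×10⁻¹² × 3.46×10⁻³ / 5.42×10⁻⁴ = 1.19×10⁻¹⁰ F.
σ = Q/A = CV/A = 1.19×10⁻¹⁰ × 58.7 / 3.46×10⁻³ = 2.01×10⁻⁶ C/m².

2.01 μC/m²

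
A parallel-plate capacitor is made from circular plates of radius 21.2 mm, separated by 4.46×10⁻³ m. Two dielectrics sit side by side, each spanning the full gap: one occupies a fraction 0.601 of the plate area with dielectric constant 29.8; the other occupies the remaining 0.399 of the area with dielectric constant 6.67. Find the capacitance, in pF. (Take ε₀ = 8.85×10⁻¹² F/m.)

A = π(21.2 mm)² = 1.41×10⁻³ m².
Side-by-side slabs ⇒ two capacitors in parallel, each spanning the full gap.
C₁ = κ₁ε₀A₁/d = 29.8 × 8.85×10⁻¹² × 8.49×10⁻⁴ / 4.46×10⁻³ = 5.02×10⁻¹¹ F.
C₂ = κ₂ε₀A₂/d = 6.67 × 8.85×10⁻¹² × 5.63×10⁻⁴ / 4.46×10⁻³ = 7.46×10⁻¹² F.
C = C₁ + C₂ = 5.76×10⁻¹¹ F.

C ≈ 57.6 pF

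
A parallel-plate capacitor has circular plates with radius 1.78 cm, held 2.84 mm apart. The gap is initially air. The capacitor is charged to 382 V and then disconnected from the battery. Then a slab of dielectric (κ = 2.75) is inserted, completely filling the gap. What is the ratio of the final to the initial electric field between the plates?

E₂/E₁ ≈ 0.364

Isolated ⇒ Q is held fixed.
V₂ = Q/C₂ = V₁/2.75; E = V/d, so E₂/E₁ = (V₂/V₁)(d₁/d₂) = 0.364.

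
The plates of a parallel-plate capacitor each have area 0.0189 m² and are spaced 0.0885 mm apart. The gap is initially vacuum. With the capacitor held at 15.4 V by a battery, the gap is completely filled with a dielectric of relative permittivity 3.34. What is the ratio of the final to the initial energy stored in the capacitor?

3.34

Battery connected ⇒ V is held fixed.
C₂ = 3.34 C₁ and U = ½CV², so U₂/U₁ = C₂/C₁ = 3.34.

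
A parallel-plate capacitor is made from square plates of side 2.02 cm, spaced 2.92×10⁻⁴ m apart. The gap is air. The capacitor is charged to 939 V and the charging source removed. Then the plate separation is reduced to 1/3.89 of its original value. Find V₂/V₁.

Isolated ⇒ Q is held fixed.
C₂ = 3.89 C₁ and V = Q/C, so V₂/V₁ = C₁/C₂ = 0.257.

0.257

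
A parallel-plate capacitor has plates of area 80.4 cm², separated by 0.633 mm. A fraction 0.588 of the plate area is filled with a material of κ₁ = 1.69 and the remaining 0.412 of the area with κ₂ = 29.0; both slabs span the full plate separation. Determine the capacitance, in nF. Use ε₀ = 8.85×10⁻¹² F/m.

C ≈ 1.45 nF

A = 80.4 cm² = 8.04×10⁻³ m².
Side-by-side slabs ⇒ two capacitors in parallel, each spanning the full gap.
C₁ = κ₁ε₀A₁/d = 1.69 × 8.85×10⁻¹² × 4.73×10⁻³ / 6.33×10⁻⁴ = 1.12×10⁻¹⁰ F.
C₂ = κ₂ε₀A₂/d = 29.0 × 8.85×10⁻¹² × 3.31×10⁻³ / 6.33×10⁻⁴ = 1.34×10⁻⁹ F.
C = C₁ + C₂ = 1.45×10⁻⁹ F.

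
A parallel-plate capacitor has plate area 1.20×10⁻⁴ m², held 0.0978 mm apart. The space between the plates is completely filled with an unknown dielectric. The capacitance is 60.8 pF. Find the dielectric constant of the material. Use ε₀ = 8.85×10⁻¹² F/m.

5.60

κ = Cd/(ε₀A) = 6.08×10⁻¹¹ × 9.78×10⁻⁵ / (8.85×10⁻¹² × 1.20×10⁻⁴) = 5.60.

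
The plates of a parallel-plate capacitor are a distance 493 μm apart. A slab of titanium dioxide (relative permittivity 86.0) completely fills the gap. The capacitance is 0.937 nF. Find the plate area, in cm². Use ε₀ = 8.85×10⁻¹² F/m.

A ≈ 6.07 cm²

A = Cd/(κε₀) = 9.37×10⁻¹⁰ × 4.93×10⁻⁴ / (86.0 × 8.85×10⁻¹²) = 6.07×10⁻⁴ m².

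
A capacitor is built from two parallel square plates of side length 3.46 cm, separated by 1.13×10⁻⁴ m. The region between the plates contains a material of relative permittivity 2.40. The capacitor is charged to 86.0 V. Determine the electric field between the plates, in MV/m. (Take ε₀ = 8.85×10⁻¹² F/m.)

E = V/d = 86.0 / 1.13×10⁻⁴ = 7.61×10⁵ V/m.

E ≈ 0.761 MV/m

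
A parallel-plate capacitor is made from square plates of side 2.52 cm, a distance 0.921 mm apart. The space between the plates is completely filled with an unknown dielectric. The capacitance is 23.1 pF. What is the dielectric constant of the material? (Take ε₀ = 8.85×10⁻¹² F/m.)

κ ≈ 3.79

A = (2.52 cm)² = 6.35×10⁻⁴ m².
κ = Cd/(ε₀A) = 2.31×10⁻¹¹ × 9.21×10⁻⁴ / (8.85×10⁻¹² × 6.35×10⁻⁴) = 3.79.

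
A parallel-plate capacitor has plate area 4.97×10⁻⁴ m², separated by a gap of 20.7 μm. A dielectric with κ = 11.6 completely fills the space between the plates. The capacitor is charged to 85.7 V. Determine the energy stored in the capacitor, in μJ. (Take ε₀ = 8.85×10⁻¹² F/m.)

C = κε₀A/d = 11.6 × 8.85×10⁻¹² × 4.97×10⁻⁴ / 2.07×10⁻⁵ = 2.46×10⁻⁹ F.
U = ½CV² = ½ × 2.46×10⁻⁹ × (85.7)² = 9.05×10⁻⁶ J.

U ≈ 9.05 μJ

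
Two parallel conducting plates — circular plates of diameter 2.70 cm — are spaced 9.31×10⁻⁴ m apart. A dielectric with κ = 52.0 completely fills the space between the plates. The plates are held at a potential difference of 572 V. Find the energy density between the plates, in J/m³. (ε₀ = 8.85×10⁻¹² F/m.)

E = V/d = 572 / 9.31×10⁻⁴ = 6.14×10⁵ V/m.
u = ½κε₀E² = ½ × 52.0 × 8.85×10⁻¹² × (6.14×10⁵)² = 86.9 J/m³.

u ≈ 86.9 J/m³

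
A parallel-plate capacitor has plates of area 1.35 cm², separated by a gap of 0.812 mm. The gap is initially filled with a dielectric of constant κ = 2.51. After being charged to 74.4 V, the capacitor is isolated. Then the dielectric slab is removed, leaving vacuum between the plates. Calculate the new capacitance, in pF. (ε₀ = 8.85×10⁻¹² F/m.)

1.47 pF

A = 1.35 cm² = 1.35×10⁻⁴ m².
Initially C₁ = κε₀A/d = 2.51 × 8.85×10⁻¹² × 1.35×10⁻⁴ / 8.12×10⁻⁴ = 3.69×10⁻¹² F.
C = κε₀A/d scales with κ, so C₂/C₁ = 1/κ = 1/2.51 = 0.398.
C₂ = 0.398 × 3.69×10⁻¹² = 1.47×10⁻¹² F.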